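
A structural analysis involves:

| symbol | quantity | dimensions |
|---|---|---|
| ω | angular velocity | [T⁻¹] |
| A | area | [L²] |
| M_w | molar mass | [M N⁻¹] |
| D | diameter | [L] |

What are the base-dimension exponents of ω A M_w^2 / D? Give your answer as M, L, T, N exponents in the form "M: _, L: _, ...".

Collect each base-dimension exponent across the product:
  M: (0) + (0) + 2·(1) − (0) = 2
  L: (0) + (2) + 2·(0) − (1) = 1
  T: (-1) + (0) + 2·(0) − (0) = -1
  N: (0) + (0) + 2·(-1) − (0) = -2
So the dimensions are [M² L T⁻¹ N⁻²].

M: 2, L: 1, T: -1, N: -2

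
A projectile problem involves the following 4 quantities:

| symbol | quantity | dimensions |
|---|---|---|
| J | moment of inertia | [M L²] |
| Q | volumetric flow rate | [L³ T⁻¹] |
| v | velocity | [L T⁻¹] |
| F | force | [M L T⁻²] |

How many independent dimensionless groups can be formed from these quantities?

1

There are 4 variables and 3 base dimensions (M, L, T).
The dimension matrix has rank 3.
Independent dimensionless groups: 4 − 3 = 1.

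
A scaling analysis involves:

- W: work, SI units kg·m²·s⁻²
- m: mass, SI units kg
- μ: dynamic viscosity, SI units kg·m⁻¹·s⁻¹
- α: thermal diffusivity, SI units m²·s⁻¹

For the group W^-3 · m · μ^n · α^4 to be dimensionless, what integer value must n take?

2

Balance the M exponent: (1)·n from μ, plus −3·(1) + (1) + 4·(0) = -2 from the rest, must sum to zero.
n − 2 = 0, so n = 2.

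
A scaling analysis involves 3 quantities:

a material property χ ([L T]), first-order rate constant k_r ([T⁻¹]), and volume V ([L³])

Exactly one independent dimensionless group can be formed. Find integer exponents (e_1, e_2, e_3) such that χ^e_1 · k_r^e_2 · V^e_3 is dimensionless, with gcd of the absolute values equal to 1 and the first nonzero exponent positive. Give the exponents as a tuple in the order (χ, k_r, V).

L: e_1·(1) + e_2·(0) + e_3·(3) = 0
T: e_1·(1) + e_2·(-1) + e_3·(0) = 0
Solving this homogeneous linear system for the smallest-integer solution (first nonzero entry positive) gives (3, 3, -1).

(3, 3, -1)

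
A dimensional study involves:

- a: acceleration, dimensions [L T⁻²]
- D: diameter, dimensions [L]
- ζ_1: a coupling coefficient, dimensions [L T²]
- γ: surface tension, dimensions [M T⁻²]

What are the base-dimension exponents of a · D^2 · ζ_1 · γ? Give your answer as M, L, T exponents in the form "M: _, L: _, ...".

Collect each base-dimension exponent across the product:
  M: (0) + 2·(0) + (0) + (1) = 1
  L: (1) + 2·(1) + (1) + (0) = 4
  T: (-2) + 2·(0) + (2) + (-2) = -2
So the dimensions are [M L⁴ T⁻²].

M: 1, L: 4, T: -2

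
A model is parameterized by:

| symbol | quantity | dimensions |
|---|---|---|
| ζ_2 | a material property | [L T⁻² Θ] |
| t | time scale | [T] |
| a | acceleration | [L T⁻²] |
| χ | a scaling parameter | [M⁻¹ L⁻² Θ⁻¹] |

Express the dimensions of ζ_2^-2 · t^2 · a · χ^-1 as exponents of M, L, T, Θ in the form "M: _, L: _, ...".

M: 1, L: 1, T: 4, Θ: -1

Collect each base-dimension exponent across the product:
  M: −2·(0) + 2·(0) + (0) − (-1) = 1
  L: −2·(1) + 2·(0) + (1) − (-2) = 1
  T: −2·(-2) + 2·(1) + (-2) − (0) = 4
  Θ: −2·(1) + 2·(0) + (0) − (-1) = -1
So the dimensions are [M L T⁴ Θ⁻¹].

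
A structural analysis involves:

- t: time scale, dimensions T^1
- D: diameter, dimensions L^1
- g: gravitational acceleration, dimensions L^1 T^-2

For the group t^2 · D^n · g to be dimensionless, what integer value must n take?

Balance the L exponent: (1)·n from D, plus 2·(0) + (1) = 1 from the rest, must sum to zero.
n + 1 = 0, so n = -1.

-1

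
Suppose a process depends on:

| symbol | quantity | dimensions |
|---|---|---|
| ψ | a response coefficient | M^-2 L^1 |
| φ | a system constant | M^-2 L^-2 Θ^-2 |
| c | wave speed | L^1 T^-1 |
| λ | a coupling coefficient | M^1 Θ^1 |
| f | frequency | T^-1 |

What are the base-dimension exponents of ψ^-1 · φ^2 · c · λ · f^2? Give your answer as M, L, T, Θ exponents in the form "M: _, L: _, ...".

Collect each base-dimension exponent across the product:
  M: −(-2) + 2·(-2) + (0) + (1) + 2·(0) = -1
  L: −(1) + 2·(-2) + (1) + (0) + 2·(0) = -4
  T: −(0) + 2·(0) + (-1) + (0) + 2·(-1) = -3
  Θ: −(0) + 2·(-2) + (0) + (1) + 2·(0) = -3
So the dimensions are [M⁻¹ L⁻⁴ T⁻³ Θ⁻³].

M: -1, L: -4, T: -3, Θ: -3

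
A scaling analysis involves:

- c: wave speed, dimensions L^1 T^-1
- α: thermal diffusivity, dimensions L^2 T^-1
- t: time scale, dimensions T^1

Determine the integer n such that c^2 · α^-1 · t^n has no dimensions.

1

Balance the T exponent: (1)·n from t, plus 2·(-1) − (-1) = -1 from the rest, must sum to zero.
n − 1 = 0, so n = 1.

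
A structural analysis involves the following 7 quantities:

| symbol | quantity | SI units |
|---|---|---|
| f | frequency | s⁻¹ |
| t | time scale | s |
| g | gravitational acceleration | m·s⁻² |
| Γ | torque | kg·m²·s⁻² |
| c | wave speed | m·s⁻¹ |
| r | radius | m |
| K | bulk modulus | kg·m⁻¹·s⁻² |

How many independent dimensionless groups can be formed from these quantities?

There are 7 variables and 3 base dimensions (M, L, T).
The dimension matrix has rank 3.
Independent dimensionless groups: 7 − 3 = 4.

4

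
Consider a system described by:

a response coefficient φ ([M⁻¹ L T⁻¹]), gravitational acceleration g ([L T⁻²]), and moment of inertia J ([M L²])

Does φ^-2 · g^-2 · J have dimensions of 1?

Sum the exponent of each base dimension across the product:
  M: −2·[φ]_M − 2·[g]_M + [J]_M = −2·(-1) − 2·(0) + (1) = 3
  L: −2·[φ]_L − 2·[g]_L + [J]_L = −2·(1) − 2·(1) + (2) = -2
  T: −2·[φ]_T − 2·[g]_T + [J]_T = −2·(-1) − 2·(-2) + (0) = 6
Net dimensions [M³ L⁻² T⁶] ≠ [1] — not dimensionless.

no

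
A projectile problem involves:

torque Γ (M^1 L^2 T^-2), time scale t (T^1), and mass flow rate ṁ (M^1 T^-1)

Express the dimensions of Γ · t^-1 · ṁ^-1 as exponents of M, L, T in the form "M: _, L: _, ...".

M: 0, L: 2, T: -2

Collect each base-dimension exponent across the product:
  M: (1) − (0) − (1) = 0
  L: (2) − (0) − (0) = 2
  T: (-2) − (1) − (-1) = -2
So the dimensions are [L² T⁻²].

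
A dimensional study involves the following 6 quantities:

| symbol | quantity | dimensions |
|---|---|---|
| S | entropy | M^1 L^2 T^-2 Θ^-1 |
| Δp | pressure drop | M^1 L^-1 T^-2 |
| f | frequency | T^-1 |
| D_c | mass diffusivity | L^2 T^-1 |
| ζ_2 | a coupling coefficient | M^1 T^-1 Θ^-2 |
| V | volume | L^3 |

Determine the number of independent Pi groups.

2

There are 6 variables and 4 base dimensions (M, L, T, Θ).
The dimension matrix has rank 4.
Independent dimensionless groups: 6 − 4 = 2.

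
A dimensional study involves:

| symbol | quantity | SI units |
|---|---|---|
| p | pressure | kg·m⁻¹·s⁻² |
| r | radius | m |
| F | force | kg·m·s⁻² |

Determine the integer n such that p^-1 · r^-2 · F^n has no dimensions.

Balance the M exponent: (1)·n from F, plus −(1) − 2·(0) = -1 from the rest, must sum to zero.
n − 1 = 0, so n = 1.

1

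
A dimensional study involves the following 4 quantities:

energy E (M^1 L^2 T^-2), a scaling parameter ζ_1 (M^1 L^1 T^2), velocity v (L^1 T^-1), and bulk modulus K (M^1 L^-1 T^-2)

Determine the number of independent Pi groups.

There are 4 variables and 3 base dimensions (M, L, T).
The dimension matrix has rank 3.
Independent dimensionless groups: 4 − 3 = 1.

1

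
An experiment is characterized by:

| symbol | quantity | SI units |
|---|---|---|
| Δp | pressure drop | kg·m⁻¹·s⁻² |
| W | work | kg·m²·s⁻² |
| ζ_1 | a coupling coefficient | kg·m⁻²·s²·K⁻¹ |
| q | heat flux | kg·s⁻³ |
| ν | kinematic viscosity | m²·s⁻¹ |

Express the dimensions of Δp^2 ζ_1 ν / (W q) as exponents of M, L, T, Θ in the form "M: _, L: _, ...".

M: 1, L: -4, T: 2, Θ: -1

Collect each base-dimension exponent across the product:
  M: 2·(1) − (1) + (1) − (1) + (0) = 1
  L: 2·(-1) − (2) + (-2) − (0) + (2) = -4
  T: 2·(-2) − (-2) + (2) − (-3) + (-1) = 2
  Θ: 2·(0) − (0) + (-1) − (0) + (0) = -1
So the dimensions are [M L⁻⁴ T² Θ⁻¹].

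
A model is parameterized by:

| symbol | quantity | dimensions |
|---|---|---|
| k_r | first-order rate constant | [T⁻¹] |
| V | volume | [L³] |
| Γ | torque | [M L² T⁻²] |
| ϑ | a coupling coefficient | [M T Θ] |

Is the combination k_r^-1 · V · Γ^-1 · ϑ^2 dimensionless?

Sum the exponent of each base dimension across the product:
  M: −[k_r]_M + [V]_M − [Γ]_M + 2·[ϑ]_M = −(0) + (0) − (1) + 2·(1) = 1
  L: −[k_r]_L + [V]_L − [Γ]_L + 2·[ϑ]_L = −(0) + (3) − (2) + 2·(0) = 1
  T: −[k_r]_T + [V]_T − [Γ]_T + 2·[ϑ]_T = −(-1) + (0) − (-2) + 2·(1) = 5
  Θ: −[k_r]_Θ + [V]_Θ − [Γ]_Θ + 2·[ϑ]_Θ = −(0) + (0) − (0) + 2·(1) = 2
Net dimensions [M L T⁵ Θ²] ≠ [1] — not dimensionless.

no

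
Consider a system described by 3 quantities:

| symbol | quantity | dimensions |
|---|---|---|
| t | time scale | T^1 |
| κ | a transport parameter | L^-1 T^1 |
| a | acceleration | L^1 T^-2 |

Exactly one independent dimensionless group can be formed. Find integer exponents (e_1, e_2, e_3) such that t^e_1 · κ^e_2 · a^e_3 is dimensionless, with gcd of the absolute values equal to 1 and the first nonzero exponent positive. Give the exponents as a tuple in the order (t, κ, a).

L: e_1·(0) + e_2·(-1) + e_3·(1) = 0
T: e_1·(1) + e_2·(1) + e_3·(-2) = 0
Solving this homogeneous linear system for the smallest-integer solution (first nonzero entry positive) gives (1, 1, 1).

(1, 1, 1)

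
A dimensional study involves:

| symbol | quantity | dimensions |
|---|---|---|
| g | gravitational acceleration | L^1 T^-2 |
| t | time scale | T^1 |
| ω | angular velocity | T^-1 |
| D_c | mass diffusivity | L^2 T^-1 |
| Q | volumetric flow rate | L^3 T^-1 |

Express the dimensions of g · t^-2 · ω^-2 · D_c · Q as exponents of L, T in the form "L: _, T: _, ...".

L: 6, T: -4

Collect each base-dimension exponent across the product:
  L: (1) − 2·(0) − 2·(0) + (2) + (3) = 6
  T: (-2) − 2·(1) − 2·(-1) + (-1) + (-1) = -4
So the dimensions are [L⁶ T⁻⁴].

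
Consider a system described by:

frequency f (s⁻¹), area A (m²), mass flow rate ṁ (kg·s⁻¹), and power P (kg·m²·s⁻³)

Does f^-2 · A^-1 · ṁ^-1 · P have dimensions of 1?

Sum the exponent of each base dimension across the product:
  M: −2·[f]_M − [A]_M − [ṁ]_M + [P]_M = −2·(0) − (0) − (1) + (1) = 0
  L: −2·[f]_L − [A]_L − [ṁ]_L + [P]_L = −2·(0) − (2) − (0) + (2) = 0
  T: −2·[f]_T − [A]_T − [ṁ]_T + [P]_T = −2·(-1) − (0) − (-1) + (-3) = 0
  Θ: −2·[f]_Θ − [A]_Θ − [ṁ]_Θ + [P]_Θ = −2·(0) − (0) − (0) + (0) = 0
  N: −2·[f]_N − [A]_N − [ṁ]_N + [P]_N = −2·(0) − (0) − (0) + (0) = 0
All base exponents vanish — dimensionless.

yes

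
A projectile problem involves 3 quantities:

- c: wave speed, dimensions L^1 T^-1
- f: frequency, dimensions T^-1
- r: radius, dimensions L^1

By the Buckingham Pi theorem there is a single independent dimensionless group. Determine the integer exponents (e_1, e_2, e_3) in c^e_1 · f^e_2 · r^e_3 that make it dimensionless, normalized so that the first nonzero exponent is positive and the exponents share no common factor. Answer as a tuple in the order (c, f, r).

L: e_1·(1) + e_2·(0) + e_3·(1) = 0
T: e_1·(-1) + e_2·(-1) + e_3·(0) = 0
Solving this homogeneous linear system for the smallest-integer solution (first nonzero entry positive) gives (1, -1, -1).

(1, -1, -1)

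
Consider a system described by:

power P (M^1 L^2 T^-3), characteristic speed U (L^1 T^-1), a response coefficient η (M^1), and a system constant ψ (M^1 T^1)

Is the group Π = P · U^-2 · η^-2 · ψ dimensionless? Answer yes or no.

Sum the exponent of each base dimension across the product:
  M: [P]_M − 2·[U]_M − 2·[η]_M + [ψ]_M = (1) − 2·(0) − 2·(1) + (1) = 0
  L: [P]_L − 2·[U]_L − 2·[η]_L + [ψ]_L = (2) − 2·(1) − 2·(0) + (0) = 0
  T: [P]_T − 2·[U]_T − 2·[η]_T + [ψ]_T = (-3) − 2·(-1) − 2·(0) + (1) = 0
All base exponents vanish — dimensionless.

yes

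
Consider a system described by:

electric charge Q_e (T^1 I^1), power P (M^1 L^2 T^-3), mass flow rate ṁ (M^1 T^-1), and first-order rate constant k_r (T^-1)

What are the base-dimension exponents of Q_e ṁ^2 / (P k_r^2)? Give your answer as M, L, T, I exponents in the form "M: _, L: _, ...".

Collect each base-dimension exponent across the product:
  M: (0) − (1) + 2·(1) − 2·(0) = 1
  L: (0) − (2) + 2·(0) − 2·(0) = -2
  T: (1) − (-3) + 2·(-1) − 2·(-1) = 4
  I: (1) − (0) + 2·(0) − 2·(0) = 1
So the dimensions are [M L⁻² T⁴ I].

M: 1, L: -2, T: 4, I: 1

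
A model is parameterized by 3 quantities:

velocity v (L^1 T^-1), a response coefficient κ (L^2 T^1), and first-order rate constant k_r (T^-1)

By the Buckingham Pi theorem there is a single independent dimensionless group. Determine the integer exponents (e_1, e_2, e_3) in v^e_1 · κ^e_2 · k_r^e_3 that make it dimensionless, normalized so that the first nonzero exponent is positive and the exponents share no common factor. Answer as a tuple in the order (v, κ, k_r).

L: e_1·(1) + e_2·(2) + e_3·(0) = 0
T: e_1·(-1) + e_2·(1) + e_3·(-1) = 0
Solving this homogeneous linear system for the smallest-integer solution (first nonzero entry positive) gives (2, -1, -3).

(2, -1, -3)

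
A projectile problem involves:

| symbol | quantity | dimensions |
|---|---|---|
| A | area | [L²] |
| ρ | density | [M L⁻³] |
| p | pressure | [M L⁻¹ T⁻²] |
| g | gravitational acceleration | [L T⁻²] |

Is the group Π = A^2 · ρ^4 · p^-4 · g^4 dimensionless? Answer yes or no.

Sum the exponent of each base dimension across the product:
  M: 2·[A]_M + 4·[ρ]_M − 4·[p]_M + 4·[g]_M = 2·(0) + 4·(1) − 4·(1) + 4·(0) = 0
  L: 2·[A]_L + 4·[ρ]_L − 4·[p]_L + 4·[g]_L = 2·(2) + 4·(-3) − 4·(-1) + 4·(1) = 0
  T: 2·[A]_T + 4·[ρ]_T − 4·[p]_T + 4·[g]_T = 2·(0) + 4·(0) − 4·(-2) + 4·(-2) = 0
All base exponents vanish — dimensionless.

yes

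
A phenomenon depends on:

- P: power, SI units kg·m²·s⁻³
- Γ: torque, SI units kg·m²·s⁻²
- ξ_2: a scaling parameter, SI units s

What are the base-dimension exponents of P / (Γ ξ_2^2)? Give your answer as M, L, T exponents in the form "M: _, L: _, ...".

M: 0, L: 0, T: -3

Collect each base-dimension exponent across the product:
  M: (1) − (1) − 2·(0) = 0
  L: (2) − (2) − 2·(0) = 0
  T: (-3) − (-2) − 2·(1) = -3
So the dimensions are [T⁻³].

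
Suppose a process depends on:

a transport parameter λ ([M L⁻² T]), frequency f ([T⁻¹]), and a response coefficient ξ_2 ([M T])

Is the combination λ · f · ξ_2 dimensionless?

no

Sum the exponent of each base dimension across the product:
  M: [λ]_M + [f]_M + [ξ_2]_M = (1) + (0) + (1) = 2
  L: [λ]_L + [f]_L + [ξ_2]_L = (-2) + (0) + (0) = -2
  T: [λ]_T + [f]_T + [ξ_2]_T = (1) + (-1) + (1) = 1
Net dimensions [M² L⁻² T] ≠ [1] — not dimensionless.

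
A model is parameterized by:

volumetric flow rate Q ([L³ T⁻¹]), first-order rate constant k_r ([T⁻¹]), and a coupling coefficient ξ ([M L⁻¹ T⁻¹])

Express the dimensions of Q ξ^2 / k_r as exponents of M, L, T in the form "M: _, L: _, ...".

Collect each base-dimension exponent across the product:
  M: (0) − (0) + 2·(1) = 2
  L: (3) − (0) + 2·(-1) = 1
  T: (-1) − (-1) + 2·(-1) = -2
So the dimensions are [M² L T⁻²].

M: 2, L: 1, T: -2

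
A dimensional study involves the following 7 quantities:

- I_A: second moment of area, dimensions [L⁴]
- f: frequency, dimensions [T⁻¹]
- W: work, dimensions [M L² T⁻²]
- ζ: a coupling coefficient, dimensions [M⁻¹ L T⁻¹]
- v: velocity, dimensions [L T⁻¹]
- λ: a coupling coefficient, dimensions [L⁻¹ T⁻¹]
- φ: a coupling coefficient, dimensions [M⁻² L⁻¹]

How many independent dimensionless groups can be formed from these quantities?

There are 7 variables and 3 base dimensions (M, L, T).
The dimension matrix has rank 3.
Independent dimensionless groups: 7 − 3 = 4.

4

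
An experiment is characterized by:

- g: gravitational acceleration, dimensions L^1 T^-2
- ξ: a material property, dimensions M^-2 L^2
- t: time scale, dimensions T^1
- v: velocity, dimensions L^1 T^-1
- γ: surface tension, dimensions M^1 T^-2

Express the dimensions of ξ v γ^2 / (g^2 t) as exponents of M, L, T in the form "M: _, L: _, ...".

Collect each base-dimension exponent across the product:
  M: −2·(0) + (-2) − (0) + (0) + 2·(1) = 0
  L: −2·(1) + (2) − (0) + (1) + 2·(0) = 1
  T: −2·(-2) + (0) − (1) + (-1) + 2·(-2) = -2
So the dimensions are [L T⁻²].

M: 0, L: 1, T: -2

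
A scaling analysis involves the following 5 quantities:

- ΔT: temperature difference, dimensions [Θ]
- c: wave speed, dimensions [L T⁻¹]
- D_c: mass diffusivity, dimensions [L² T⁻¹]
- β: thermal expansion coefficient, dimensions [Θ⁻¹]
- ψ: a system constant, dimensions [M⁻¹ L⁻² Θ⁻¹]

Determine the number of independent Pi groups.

1

There are 5 variables and 4 base dimensions (M, L, T, Θ).
The dimension matrix has rank 4.
Independent dimensionless groups: 5 − 4 = 1.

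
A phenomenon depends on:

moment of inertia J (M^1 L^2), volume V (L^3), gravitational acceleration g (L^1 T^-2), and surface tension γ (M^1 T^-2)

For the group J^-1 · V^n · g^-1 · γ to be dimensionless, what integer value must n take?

1

Balance the L exponent: (3)·n from V, plus −(2) − (1) + (0) = -3 from the rest, must sum to zero.
3n − 3 = 0, so n = 1.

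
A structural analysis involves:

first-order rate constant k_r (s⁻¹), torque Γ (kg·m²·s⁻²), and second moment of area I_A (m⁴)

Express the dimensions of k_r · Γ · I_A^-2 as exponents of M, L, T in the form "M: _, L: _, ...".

M: 1, L: -6, T: -3

Collect each base-dimension exponent across the product:
  M: (0) + (1) − 2·(0) = 1
  L: (0) + (2) − 2·(4) = -6
  T: (-1) + (-2) − 2·(0) = -3
So the dimensions are [M L⁻⁶ T⁻³].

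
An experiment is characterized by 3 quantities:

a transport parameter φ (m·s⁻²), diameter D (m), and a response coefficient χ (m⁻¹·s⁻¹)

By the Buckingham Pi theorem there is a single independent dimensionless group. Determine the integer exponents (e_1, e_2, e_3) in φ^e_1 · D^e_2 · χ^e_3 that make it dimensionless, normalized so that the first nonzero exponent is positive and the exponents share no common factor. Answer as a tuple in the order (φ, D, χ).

L: e_1·(1) + e_2·(1) + e_3·(-1) = 0
T: e_1·(-2) + e_2·(0) + e_3·(-1) = 0
Solving this homogeneous linear system for the smallest-integer solution (first nonzero entry positive) gives (1, -3, -2).

(1, -3, -2)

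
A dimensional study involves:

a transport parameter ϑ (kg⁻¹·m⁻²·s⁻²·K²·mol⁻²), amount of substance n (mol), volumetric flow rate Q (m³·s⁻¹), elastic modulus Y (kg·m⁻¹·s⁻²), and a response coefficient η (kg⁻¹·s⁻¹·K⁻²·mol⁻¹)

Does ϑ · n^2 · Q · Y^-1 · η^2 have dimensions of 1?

Sum the exponent of each base dimension across the product:
  M: [ϑ]_M + 2·[n]_M + [Q]_M − [Y]_M + 2·[η]_M = (-1) + 2·(0) + (0) − (1) + 2·(-1) = -4
  L: [ϑ]_L + 2·[n]_L + [Q]_L − [Y]_L + 2·[η]_L = (-2) + 2·(0) + (3) − (-1) + 2·(0) = 2
  T: [ϑ]_T + 2·[n]_T + [Q]_T − [Y]_T + 2·[η]_T = (-2) + 2·(0) + (-1) − (-2) + 2·(-1) = -3
  Θ: [ϑ]_Θ + 2·[n]_Θ + [Q]_Θ − [Y]_Θ + 2·[η]_Θ = (2) + 2·(0) + (0) − (0) + 2·(-2) = -2
  N: [ϑ]_N + 2·[n]_N + [Q]_N − [Y]_N + 2·[η]_N = (-2) + 2·(1) + (0) − (0) + 2·(-1) = -2
Net dimensions [M⁻⁴ L² T⁻³ Θ⁻² N⁻²] ≠ [1] — not dimensionless.

no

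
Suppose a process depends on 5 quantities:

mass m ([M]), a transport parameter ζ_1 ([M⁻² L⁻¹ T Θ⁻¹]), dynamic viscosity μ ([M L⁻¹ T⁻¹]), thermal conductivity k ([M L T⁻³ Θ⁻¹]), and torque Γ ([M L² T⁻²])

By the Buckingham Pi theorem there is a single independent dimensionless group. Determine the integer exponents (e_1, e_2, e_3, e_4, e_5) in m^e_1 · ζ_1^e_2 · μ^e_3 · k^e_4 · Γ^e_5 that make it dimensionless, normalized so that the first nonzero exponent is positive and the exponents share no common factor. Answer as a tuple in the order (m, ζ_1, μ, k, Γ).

M: e_1·(1) + e_2·(-2) + e_3·(1) + e_4·(1) + e_5·(1) = 0
L: e_1·(0) + e_2·(-1) + e_3·(-1) + e_4·(1) + e_5·(2) = 0
T: e_1·(0) + e_2·(1) + e_3·(-1) + e_4·(-3) + e_5·(-2) = 0
Θ: e_1·(0) + e_2·(-1) + e_3·(0) + e_4·(-1) + e_5·(0) = 0
Solving this homogeneous linear system for the smallest-integer solution (first nonzero entry positive) gives (1, 2, 2, -2, 3).

(1, 2, 2, -2, 3)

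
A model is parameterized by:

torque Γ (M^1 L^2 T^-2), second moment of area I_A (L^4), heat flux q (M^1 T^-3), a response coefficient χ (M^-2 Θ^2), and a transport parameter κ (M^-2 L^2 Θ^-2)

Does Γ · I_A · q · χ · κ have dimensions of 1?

Sum the exponent of each base dimension across the product:
  M: [Γ]_M + [I_A]_M + [q]_M + [χ]_M + [κ]_M = (1) + (0) + (1) + (-2) + (-2) = -2
  L: [Γ]_L + [I_A]_L + [q]_L + [χ]_L + [κ]_L = (2) + (4) + (0) + (0) + (2) = 8
  T: [Γ]_T + [I_A]_T + [q]_T + [χ]_T + [κ]_T = (-2) + (0) + (-3) + (0) + (0) = -5
  Θ: [Γ]_Θ + [I_A]_Θ + [q]_Θ + [χ]_Θ + [κ]_Θ = (0) + (0) + (0) + (2) + (-2) = 0
Net dimensions [M⁻² L⁸ T⁻⁵] ≠ [1] — not dimensionless.

no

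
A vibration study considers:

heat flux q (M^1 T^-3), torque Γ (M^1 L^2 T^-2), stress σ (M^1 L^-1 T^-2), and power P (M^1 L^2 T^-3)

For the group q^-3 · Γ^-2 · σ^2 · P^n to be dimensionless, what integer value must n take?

3

Balance the M exponent: (1)·n from P, plus −3·(1) − 2·(1) + 2·(1) = -3 from the rest, must sum to zero.
n − 3 = 0, so n = 3.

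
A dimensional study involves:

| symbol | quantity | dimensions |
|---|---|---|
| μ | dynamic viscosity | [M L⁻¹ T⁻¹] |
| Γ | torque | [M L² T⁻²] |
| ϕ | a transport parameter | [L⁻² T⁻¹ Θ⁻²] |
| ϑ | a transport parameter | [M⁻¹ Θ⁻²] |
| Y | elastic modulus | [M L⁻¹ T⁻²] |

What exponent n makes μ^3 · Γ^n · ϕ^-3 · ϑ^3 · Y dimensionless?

Balance the M exponent: (1)·n from Γ, plus 3·(1) − 3·(0) + 3·(-1) + (1) = 1 from the rest, must sum to zero.
n + 1 = 0, so n = -1.

-1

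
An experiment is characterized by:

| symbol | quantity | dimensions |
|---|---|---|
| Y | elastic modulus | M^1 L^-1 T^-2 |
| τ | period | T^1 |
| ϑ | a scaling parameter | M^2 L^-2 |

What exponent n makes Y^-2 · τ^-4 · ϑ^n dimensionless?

1

Balance the M exponent: (2)·n from ϑ, plus −2·(1) − 4·(0) = -2 from the rest, must sum to zero.
2n − 2 = 0, so n = 1.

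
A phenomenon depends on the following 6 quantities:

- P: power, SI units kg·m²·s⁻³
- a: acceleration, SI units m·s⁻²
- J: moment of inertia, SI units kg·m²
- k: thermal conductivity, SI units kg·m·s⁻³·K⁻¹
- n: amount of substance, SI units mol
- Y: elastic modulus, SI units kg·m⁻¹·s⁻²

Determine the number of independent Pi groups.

There are 6 variables and 5 base dimensions (M, L, T, Θ, N).
The dimension matrix has rank 5.
Independent dimensionless groups: 6 − 5 = 1.

1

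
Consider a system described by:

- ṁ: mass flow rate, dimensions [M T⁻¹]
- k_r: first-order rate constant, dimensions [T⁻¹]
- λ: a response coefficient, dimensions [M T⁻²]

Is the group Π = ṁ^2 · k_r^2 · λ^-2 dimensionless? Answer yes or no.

yes

Sum the exponent of each base dimension across the product:
  M: 2·[ṁ]_M + 2·[k_r]_M − 2·[λ]_M = 2·(1) + 2·(0) − 2·(1) = 0
  L: 2·[ṁ]_L + 2·[k_r]_L − 2·[λ]_L = 2·(0) + 2·(0) − 2·(0) = 0
  T: 2·[ṁ]_T + 2·[k_r]_T − 2·[λ]_T = 2·(-1) + 2·(-1) − 2·(-2) = 0
All base exponents vanish — dimensionless.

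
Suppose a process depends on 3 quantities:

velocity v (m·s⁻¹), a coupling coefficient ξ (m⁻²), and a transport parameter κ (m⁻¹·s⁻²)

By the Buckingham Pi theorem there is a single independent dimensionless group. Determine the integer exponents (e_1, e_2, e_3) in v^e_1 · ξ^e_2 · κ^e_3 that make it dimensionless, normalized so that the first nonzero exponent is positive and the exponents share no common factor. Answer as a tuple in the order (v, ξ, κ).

L: e_1·(1) + e_2·(-2) + e_3·(-1) = 0
T: e_1·(-1) + e_2·(0) + e_3·(-2) = 0
Solving this homogeneous linear system for the smallest-integer solution (first nonzero entry positive) gives (4, 3, -2).

(4, 3, -2)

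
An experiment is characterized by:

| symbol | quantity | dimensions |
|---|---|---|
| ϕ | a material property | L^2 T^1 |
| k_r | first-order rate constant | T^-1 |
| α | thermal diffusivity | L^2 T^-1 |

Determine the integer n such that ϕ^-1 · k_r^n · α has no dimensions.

-2

Balance the T exponent: (-1)·n from k_r, plus −(1) + (-1) = -2 from the rest, must sum to zero.
−n − 2 = 0, so n = -2.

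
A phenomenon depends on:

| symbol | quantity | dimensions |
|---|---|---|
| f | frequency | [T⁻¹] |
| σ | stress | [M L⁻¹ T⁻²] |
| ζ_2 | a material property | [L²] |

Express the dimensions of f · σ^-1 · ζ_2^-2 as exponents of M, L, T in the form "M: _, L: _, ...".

Collect each base-dimension exponent across the product:
  M: (0) − (1) − 2·(0) = -1
  L: (0) − (-1) − 2·(2) = -3
  T: (-1) − (-2) − 2·(0) = 1
So the dimensions are [M⁻¹ L⁻³ T].

M: -1, L: -3, T: 1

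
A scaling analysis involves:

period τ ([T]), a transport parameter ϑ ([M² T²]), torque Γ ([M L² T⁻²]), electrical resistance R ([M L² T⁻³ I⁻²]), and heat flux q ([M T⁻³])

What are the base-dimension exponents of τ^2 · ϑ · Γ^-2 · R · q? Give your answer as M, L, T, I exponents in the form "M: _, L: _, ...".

M: 2, L: -2, T: 2, I: -2

Collect each base-dimension exponent across the product:
  M: 2·(0) + (2) − 2·(1) + (1) + (1) = 2
  L: 2·(0) + (0) − 2·(2) + (2) + (0) = -2
  T: 2·(1) + (2) − 2·(-2) + (-3) + (-3) = 2
  I: 2·(0) + (0) − 2·(0) + (-2) + (0) = -2
So the dimensions are [M² L⁻² T² I⁻²].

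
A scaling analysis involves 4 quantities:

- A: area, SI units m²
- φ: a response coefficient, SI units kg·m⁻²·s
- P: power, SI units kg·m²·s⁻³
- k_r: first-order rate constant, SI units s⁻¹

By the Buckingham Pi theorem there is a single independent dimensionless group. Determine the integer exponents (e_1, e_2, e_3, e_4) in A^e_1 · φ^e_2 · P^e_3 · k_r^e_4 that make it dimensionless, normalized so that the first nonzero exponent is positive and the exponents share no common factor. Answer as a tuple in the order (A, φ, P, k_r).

M: e_1·(0) + e_2·(1) + e_3·(1) + e_4·(0) = 0
L: e_1·(2) + e_2·(-2) + e_3·(2) + e_4·(0) = 0
T: e_1·(0) + e_2·(1) + e_3·(-3) + e_4·(-1) = 0
Solving this homogeneous linear system for the smallest-integer solution (first nonzero entry positive) gives (2, 1, -1, 4).

(2, 1, -1, 4)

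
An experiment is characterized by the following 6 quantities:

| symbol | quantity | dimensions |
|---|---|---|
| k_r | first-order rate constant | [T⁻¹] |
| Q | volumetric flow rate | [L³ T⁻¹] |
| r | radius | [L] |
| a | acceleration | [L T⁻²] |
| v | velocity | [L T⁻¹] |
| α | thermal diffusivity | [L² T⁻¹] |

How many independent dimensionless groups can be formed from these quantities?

There are 6 variables and 2 base dimensions (L, T).
The dimension matrix has rank 2.
Independent dimensionless groups: 6 − 2 = 4.

4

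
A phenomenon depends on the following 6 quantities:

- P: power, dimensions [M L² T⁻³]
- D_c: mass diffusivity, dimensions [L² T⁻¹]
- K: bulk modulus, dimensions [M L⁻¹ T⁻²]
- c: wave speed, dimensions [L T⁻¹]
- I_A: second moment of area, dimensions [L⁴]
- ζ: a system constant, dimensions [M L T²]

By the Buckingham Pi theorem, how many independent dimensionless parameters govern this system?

There are 6 variables and 3 base dimensions (M, L, T).
The dimension matrix has rank 3.
Independent dimensionless groups: 6 − 3 = 3.

3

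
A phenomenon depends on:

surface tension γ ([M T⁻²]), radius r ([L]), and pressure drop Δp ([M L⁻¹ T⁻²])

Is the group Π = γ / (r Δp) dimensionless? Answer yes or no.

yes

Sum the exponent of each base dimension across the product:
  M: [γ]_M − [r]_M − [Δp]_M = (1) − (0) − (1) = 0
  L: [γ]_L − [r]_L − [Δp]_L = (0) − (1) − (-1) = 0
  T: [γ]_T − [r]_T − [Δp]_T = (-2) − (0) − (-2) = 0
All base exponents vanish — dimensionless.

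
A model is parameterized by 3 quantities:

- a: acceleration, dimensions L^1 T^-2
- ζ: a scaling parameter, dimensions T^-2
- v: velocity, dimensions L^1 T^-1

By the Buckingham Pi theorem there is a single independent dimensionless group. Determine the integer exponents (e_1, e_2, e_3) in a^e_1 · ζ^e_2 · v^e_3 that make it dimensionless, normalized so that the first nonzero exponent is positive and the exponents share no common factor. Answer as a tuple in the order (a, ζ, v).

(2, -1, -2)

L: e_1·(1) + e_2·(0) + e_3·(1) = 0
T: e_1·(-2) + e_2·(-2) + e_3·(-1) = 0
Solving this homogeneous linear system for the smallest-integer solution (first nonzero entry positive) gives (2, -1, -2).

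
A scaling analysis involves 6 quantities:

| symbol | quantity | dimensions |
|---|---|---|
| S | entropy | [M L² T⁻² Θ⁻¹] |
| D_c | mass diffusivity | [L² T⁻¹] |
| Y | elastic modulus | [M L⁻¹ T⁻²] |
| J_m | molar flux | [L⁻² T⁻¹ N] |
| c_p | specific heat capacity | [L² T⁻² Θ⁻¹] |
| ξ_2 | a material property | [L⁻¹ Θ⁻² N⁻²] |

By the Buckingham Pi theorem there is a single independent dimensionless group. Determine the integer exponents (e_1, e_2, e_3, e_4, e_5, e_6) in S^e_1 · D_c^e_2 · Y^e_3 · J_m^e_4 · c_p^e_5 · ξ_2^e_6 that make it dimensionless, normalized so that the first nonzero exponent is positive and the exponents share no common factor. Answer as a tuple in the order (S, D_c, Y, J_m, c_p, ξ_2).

M: e_1·(1) + e_2·(0) + e_3·(1) + e_4·(0) + e_5·(0) + e_6·(0) = 0
L: e_1·(2) + e_2·(2) + e_3·(-1) + e_4·(-2) + e_5·(2) + e_6·(-1) = 0
T: e_1·(-2) + e_2·(-1) + e_3·(-2) + e_4·(-1) + e_5·(-2) + e_6·(0) = 0
Θ: e_1·(-1) + e_2·(0) + e_3·(0) + e_4·(0) + e_5·(-1) + e_6·(-2) = 0
N: e_1·(0) + e_2·(0) + e_3·(0) + e_4·(1) + e_5·(0) + e_6·(-2) = 0
Solving this homogeneous linear system for the smallest-integer solution (first nonzero entry positive) gives (1, 4, -1, 2, -3, 1).

(1, 4, -1, 2, -3, 1)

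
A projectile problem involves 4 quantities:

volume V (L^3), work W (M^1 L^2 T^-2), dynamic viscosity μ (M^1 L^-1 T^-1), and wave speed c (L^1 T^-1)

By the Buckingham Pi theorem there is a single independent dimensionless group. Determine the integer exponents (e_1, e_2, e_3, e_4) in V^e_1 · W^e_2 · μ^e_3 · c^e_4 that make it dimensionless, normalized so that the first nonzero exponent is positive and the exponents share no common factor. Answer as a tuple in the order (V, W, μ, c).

M: e_1·(0) + e_2·(1) + e_3·(1) + e_4·(0) = 0
L: e_1·(3) + e_2·(2) + e_3·(-1) + e_4·(1) = 0
T: e_1·(0) + e_2·(-2) + e_3·(-1) + e_4·(-1) = 0
Solving this homogeneous linear system for the smallest-integer solution (first nonzero entry positive) gives (2, -3, 3, 3).

(2, -3, 3, 3)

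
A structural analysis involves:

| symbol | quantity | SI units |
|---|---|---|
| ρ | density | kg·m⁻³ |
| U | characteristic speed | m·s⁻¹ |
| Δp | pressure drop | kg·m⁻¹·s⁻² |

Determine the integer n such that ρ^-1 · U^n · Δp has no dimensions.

-2

Balance the L exponent: (1)·n from U, plus −(-3) + (-1) = 2 from the rest, must sum to zero.
n + 2 = 0, so n = -2.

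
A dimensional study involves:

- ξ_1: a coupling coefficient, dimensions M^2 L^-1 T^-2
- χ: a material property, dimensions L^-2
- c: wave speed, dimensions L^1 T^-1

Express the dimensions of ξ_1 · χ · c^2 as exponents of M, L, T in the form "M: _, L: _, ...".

Collect each base-dimension exponent across the product:
  M: (2) + (0) + 2·(0) = 2
  L: (-1) + (-2) + 2·(1) = -1
  T: (-2) + (0) + 2·(-1) = -4
So the dimensions are [M² L⁻¹ T⁻⁴].

M: 2, L: -1, T: -4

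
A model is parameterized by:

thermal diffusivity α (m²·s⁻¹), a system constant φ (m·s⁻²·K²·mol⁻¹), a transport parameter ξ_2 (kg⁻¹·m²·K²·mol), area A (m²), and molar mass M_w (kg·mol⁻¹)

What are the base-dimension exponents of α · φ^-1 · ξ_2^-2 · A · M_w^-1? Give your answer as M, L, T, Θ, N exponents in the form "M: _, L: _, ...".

Collect each base-dimension exponent across the product:
  M: (0) − (0) − 2·(-1) + (0) − (1) = 1
  L: (2) − (1) − 2·(2) + (2) − (0) = -1
  T: (-1) − (-2) − 2·(0) + (0) − (0) = 1
  Θ: (0) − (2) − 2·(2) + (0) − (0) = -6
  N: (0) − (-1) − 2·(1) + (0) − (-1) = 0
So the dimensions are [M L⁻¹ T Θ⁻⁶].

M: 1, L: -1, T: 1, Θ: -6, N: 0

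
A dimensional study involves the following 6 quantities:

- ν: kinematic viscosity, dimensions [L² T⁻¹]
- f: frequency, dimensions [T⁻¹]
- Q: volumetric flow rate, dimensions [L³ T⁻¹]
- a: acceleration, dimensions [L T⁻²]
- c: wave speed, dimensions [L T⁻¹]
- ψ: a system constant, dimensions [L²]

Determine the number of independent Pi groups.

4

There are 6 variables and 2 base dimensions (L, T).
The dimension matrix has rank 2.
Independent dimensionless groups: 6 − 2 = 4.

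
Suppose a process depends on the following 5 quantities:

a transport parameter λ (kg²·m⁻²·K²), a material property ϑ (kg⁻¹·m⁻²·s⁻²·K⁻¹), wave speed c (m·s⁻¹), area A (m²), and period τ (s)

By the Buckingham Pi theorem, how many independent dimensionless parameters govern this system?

There are 5 variables and 4 base dimensions (M, L, T, Θ).
The dimension matrix has rank 3 (less than 4: the dimension vectors are linearly dependent).
Independent dimensionless groups: 5 − 3 = 2.

2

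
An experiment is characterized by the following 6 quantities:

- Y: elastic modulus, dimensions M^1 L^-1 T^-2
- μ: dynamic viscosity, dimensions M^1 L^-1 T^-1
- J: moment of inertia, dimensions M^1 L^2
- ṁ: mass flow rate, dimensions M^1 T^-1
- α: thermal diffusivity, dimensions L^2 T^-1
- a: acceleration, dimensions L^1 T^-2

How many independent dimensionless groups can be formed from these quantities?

There are 6 variables and 3 base dimensions (M, L, T).
The dimension matrix has rank 3.
Independent dimensionless groups: 6 − 3 = 3.

3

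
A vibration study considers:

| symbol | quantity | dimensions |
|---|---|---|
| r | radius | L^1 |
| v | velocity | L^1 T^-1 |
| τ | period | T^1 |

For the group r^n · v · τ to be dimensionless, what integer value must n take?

-1

Balance the L exponent: (1)·n from r, plus (1) + (0) = 1 from the rest, must sum to zero.
n + 1 = 0, so n = -1.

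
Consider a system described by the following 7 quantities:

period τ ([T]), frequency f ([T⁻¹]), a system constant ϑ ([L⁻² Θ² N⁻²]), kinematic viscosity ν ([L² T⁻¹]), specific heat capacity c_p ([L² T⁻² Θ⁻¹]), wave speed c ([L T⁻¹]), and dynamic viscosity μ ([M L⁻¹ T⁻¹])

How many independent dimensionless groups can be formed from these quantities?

There are 7 variables and 5 base dimensions (M, L, T, Θ, N).
The dimension matrix has rank 5.
Independent dimensionless groups: 7 − 5 = 2.

2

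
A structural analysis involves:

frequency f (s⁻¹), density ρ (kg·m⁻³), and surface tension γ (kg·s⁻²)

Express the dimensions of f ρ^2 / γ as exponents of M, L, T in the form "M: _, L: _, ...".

M: 1, L: -6, T: 1

Collect each base-dimension exponent across the product:
  M: (0) + 2·(1) − (1) = 1
  L: (0) + 2·(-3) − (0) = -6
  T: (-1) + 2·(0) − (-2) = 1
So the dimensions are [M L⁻⁶ T].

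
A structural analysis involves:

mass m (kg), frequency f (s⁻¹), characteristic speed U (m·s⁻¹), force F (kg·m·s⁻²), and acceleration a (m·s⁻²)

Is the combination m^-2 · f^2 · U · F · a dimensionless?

Sum the exponent of each base dimension across the product:
  M: −2·[m]_M + 2·[f]_M + [U]_M + [F]_M + [a]_M = −2·(1) + 2·(0) + (0) + (1) + (0) = -1
  L: −2·[m]_L + 2·[f]_L + [U]_L + [F]_L + [a]_L = −2·(0) + 2·(0) + (1) + (1) + (1) = 3
  T: −2·[m]_T + 2·[f]_T + [U]_T + [F]_T + [a]_T = −2·(0) + 2·(-1) + (-1) + (-2) + (-2) = -7
Net dimensions [M⁻¹ L³ T⁻⁷] ≠ [1] — not dimensionless.

no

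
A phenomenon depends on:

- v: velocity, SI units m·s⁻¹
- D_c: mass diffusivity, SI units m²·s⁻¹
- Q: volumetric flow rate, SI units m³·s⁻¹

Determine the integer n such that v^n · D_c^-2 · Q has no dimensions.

1

Balance the L exponent: (1)·n from v, plus −2·(2) + (3) = -1 from the rest, must sum to zero.
n − 1 = 0, so n = 1.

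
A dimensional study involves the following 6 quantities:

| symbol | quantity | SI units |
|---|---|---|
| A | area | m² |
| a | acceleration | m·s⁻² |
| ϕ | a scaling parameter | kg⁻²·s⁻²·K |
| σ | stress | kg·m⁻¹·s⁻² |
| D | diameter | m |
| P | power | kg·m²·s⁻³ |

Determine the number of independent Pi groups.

2

There are 6 variables and 4 base dimensions (M, L, T, Θ).
The dimension matrix has rank 4.
Independent dimensionless groups: 6 − 4 = 2.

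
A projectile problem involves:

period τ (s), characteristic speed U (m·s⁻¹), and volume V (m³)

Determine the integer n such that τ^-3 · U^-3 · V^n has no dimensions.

1

Balance the L exponent: (3)·n from V, plus −3·(0) − 3·(1) = -3 from the rest, must sum to zero.
3n − 3 = 0, so n = 1.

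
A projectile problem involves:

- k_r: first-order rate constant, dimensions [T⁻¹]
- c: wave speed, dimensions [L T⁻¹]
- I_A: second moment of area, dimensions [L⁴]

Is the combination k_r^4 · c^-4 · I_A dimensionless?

yes

Sum the exponent of each base dimension across the product:
  M: 4·[k_r]_M − 4·[c]_M + [I_A]_M = 4·(0) − 4·(0) + (0) = 0
  L: 4·[k_r]_L − 4·[c]_L + [I_A]_L = 4·(0) − 4·(1) + (4) = 0
  T: 4·[k_r]_T − 4·[c]_T + [I_A]_T = 4·(-1) − 4·(-1) + (0) = 0
All base exponents vanish — dimensionless.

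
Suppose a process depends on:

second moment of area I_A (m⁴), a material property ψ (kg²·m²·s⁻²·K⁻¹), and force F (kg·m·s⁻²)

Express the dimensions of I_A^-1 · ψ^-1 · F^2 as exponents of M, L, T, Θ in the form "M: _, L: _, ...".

Collect each base-dimension exponent across the product:
  M: −(0) − (2) + 2·(1) = 0
  L: −(4) − (2) + 2·(1) = -4
  T: −(0) − (-2) + 2·(-2) = -2
  Θ: −(0) − (-1) + 2·(0) = 1
So the dimensions are [L⁻⁴ T⁻² Θ].

M: 0, L: -4, T: -2, Θ: 1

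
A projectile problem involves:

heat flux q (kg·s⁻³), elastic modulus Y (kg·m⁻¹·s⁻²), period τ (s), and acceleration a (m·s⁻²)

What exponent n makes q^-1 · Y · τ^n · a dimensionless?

Balance the T exponent: (1)·n from τ, plus −(-3) + (-2) + (-2) = -1 from the rest, must sum to zero.
n − 1 = 0, so n = 1.

1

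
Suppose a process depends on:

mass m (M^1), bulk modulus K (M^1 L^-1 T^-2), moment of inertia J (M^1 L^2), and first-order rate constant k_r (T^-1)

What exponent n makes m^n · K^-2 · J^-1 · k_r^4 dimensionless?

3

Balance the M exponent: (1)·n from m, plus −2·(1) − (1) + 4·(0) = -3 from the rest, must sum to zero.
n − 3 = 0, so n = 3.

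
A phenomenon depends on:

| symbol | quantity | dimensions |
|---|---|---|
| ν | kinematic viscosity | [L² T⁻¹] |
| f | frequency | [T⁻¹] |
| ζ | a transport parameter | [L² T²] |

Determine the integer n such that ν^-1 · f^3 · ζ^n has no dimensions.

Balance the L exponent: (2)·n from ζ, plus −(2) + 3·(0) = -2 from the rest, must sum to zero.
2n − 2 = 0, so n = 1.

1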